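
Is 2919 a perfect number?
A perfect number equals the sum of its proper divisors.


Proper divisors of 2919: 1, 3, 7, 21, 139, 417, 973
Sum = 1 + 3 + 7 + 21 + 139 + 417 + 973 = 1561

No, 2919 is not perfect (1561 ≠ 2919)


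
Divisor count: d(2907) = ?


2907 = 3^2 × 17^1 × 19^1
d(2907) = (2+1) × (1+1) × (1+1) = 12

12 divisors


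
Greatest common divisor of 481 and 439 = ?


481 = 1 * 439 + 42
439 = 10 * 42 + 19
42 = 2 * 19 + 4
19 = 4 * 4 + 3
4 = 1 * 3 + 1
3 = 3 * 1 + 0
GCD = 1


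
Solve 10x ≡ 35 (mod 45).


GCD(10, 45) = 5 divides 35
Divide: 2x ≡ 7 (mod 9)
x ≡ 8 (mod 9)


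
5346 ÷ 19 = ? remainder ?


5346 = 19 * 281 + 7
Check: 5339 + 7 = 5346

q = 281, r = 7


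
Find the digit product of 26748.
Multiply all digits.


2 × 6 × 7 × 4 × 8 = 2688


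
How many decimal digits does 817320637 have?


817320637 has 9 digits in base 10
floor(log10(817320637)) + 1 = floor(8.9124) + 1 = 9

9 digits (base 10)


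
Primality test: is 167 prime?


Check divisors up to sqrt(167) = 12.9228
No divisors found.
167 is prime.

Yes, 167 is prime


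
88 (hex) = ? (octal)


88 (base 16) = 136 (decimal)
136 (decimal) = 210 (base 8)


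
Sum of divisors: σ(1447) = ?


Divisors of 1447: 1, 1447
Sum = 1 + 1447 = 1448

σ(1447) = 1448


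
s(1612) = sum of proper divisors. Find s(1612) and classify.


Proper divisors: 1, 2, 4, 13, 26, 31, 52, 62, 124, 403, 806
Sum = 1 + 2 + 4 + 13 + 26 + 31 + 52 + 62 + 124 + 403 + 806 = 1524
1524 < 1612 → deficient

s(1612) = 1524 (deficient)


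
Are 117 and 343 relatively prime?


Euclidean algorithm:
343 = 2 * 117 + 109
117 = 1 * 109 + 8
109 = 13 * 8 + 5
8 = 1 * 5 + 3
5 = 1 * 3 + 2
3 = 1 * 2 + 1
2 = 2 * 1 + 0
GCD(117, 343) = 1

Yes, coprime (GCD = 1)


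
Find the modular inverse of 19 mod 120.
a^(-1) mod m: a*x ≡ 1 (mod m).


Use the extended Euclidean algorithm on (120, 19); each row r = 120*s + 19*t:
r=120, s=1, t=0
r=19, s=0, t=1
q=6: r=6, s=1, t=-6   [120*(1) + 19*(-6) = 6]
q=3: r=1, s=-3, t=19   [120*(-3) + 19*(19) = 1]
q=6: r=0, s=19, t=-120   [120*(19) + 19*(-120) = 0]
GCD = 1 with t = 19, so 19*(19) ≡ 1 (mod 120)
Inverse = 19 mod 120 = 19
Check: 19 * 19 = 361 ≡ 1 (mod 120)

19^(-1) ≡ 19 (mod 120)


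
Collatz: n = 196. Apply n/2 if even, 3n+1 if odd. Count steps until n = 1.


196 → 98 → 49 → 148 → 74 → 37 → 112 → 56 → 28 → 14 → 7 → 22 → 11 → 34 → 17 → 52 → 26 → 13 → 40 → 20 → 10 → 5 → 16 → 8 → 4 → 2 → 1
Total steps = 26

26 steps


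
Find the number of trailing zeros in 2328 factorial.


floor(2328/5) = 465
floor(2328/25) = 93
floor(2328/125) = 18
floor(2328/625) = 3
Total = 579

579 trailing zeros


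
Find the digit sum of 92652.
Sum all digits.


9 + 2 + 6 + 5 + 2 = 24


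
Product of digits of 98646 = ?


9 × 8 × 6 × 4 × 6 = 10368


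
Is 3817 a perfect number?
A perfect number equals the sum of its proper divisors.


Proper divisors of 3817: 1, 11, 347
Sum = 1 + 11 + 347 = 359

No, 3817 is not perfect (359 ≠ 3817)


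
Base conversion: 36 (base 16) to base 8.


36 (base 16) = 54 (decimal)
54 (decimal) = 66 (base 8)


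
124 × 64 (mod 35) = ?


124 × 64 = 7936
7936 mod 35 = 26


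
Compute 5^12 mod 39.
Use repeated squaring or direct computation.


5^1 mod 39 = 5
5^2 mod 39 = 25
5^3 mod 39 = 8
5^4 mod 39 = 1
5^5 mod 39 = 5
5^6 mod 39 = 25
5^7 mod 39 = 8
5^8 mod 39 = 1
5^9 mod 39 = 5
5^10 mod 39 = 25
5^11 mod 39 = 8
5^12 mod 39 = 1


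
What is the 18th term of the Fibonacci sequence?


Sequence: 1, 1, 2, 3, 5, 8, 13, 21, 34, 55, 89, 144, 233, 377, 610, 987, 1597, 2584
F(18) = 2584


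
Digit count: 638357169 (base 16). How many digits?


638357169 in base 16 = 260C8EB1
Number of digits = 8

8 digits (base 16)


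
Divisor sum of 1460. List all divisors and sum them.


Divisors of 1460: 1, 2, 4, 5, 10, 20, 73, 146, 292, 365, 730, 1460
Sum = 1 + 2 + 4 + 5 + 10 + 20 + 73 + 146 + 292 + 365 + 730 + 1460 = 3108

σ(1460) = 3108


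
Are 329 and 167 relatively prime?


Euclidean algorithm:
329 = 1 * 167 + 162
167 = 1 * 162 + 5
162 = 32 * 5 + 2
5 = 2 * 2 + 1
2 = 2 * 1 + 0
GCD(329, 167) = 1

Yes, coprime (GCD = 1)


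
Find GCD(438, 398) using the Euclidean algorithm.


438 = 1 * 398 + 40
398 = 9 * 40 + 38
40 = 1 * 38 + 2
38 = 19 * 2 + 0
GCD = 2


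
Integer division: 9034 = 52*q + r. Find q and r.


9034 = 52 * 173 + 38
Check: 8996 + 38 = 9034

q = 173, r = 38


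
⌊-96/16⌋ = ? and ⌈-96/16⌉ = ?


-96/16 = -6.0000
floor = -6
ceil = -6

floor = -6, ceil = -6


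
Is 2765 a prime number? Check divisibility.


2765 / 5 = 553 (exact division)
2765 is NOT prime.

No, 2765 is not prime


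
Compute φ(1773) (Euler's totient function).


1773 = 3^2 × 197
Prime factors: 3, 197
φ(1773) = 1773 × (1-1/3) × (1-1/197)
= 1773 × 2/3 × 196/197 = 1176

φ(1773) = 1176


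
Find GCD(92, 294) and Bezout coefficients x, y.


Tabular extended Euclidean (each row: r = 92*s + 294*t):
r=92, s=1, t=0
r=294, s=0, t=1
q=0: r=92, s=1, t=0   [92*(1) + 294*(0) = 92]
q=3: r=18, s=-3, t=1   [92*(-3) + 294*(1) = 18]
q=5: r=2, s=16, t=-5   [92*(16) + 294*(-5) = 2]
q=9: r=0, s=-147, t=46   [92*(-147) + 294*(46) = 0]
GCD = 2; from the row with r=2: x=16, y=-5
Check: 92*(16) + 294*(-5) = 1472 - 1470 = 2

GCD = 2, x = 16, y = -5


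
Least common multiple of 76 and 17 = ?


GCD(76, 17) = 1
LCM = 76*17/1 = 1292/1 = 1292

LCM = 1292


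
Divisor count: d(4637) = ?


4637 = 4637^1
d(4637) = (1+1) = 2

2 divisors


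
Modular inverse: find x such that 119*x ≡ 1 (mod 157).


Use the extended Euclidean algorithm on (157, 119); each row r = 157*s + 119*t:
r=157, s=1, t=0
r=119, s=0, t=1
q=1: r=38, s=1, t=-1   [157*(1) + 119*(-1) = 38]
q=3: r=5, s=-3, t=4   [157*(-3) + 119*(4) = 5]
q=7: r=3, s=22, t=-29   [157*(22) + 119*(-29) = 3]
q=1: r=2, s=-25, t=33   [157*(-25) + 119*(33) = 2]
q=1: r=1, s=47, t=-62   [157*(47) + 119*(-62) = 1]
q=2: r=0, s=-119, t=157   [157*(-119) + 119*(157) = 0]
GCD = 1 with t = -62, so 119*(-62) ≡ 1 (mod 157)
Inverse = -62 mod 157 = 95
Check: 119 * 95 = 11305 ≡ 1 (mod 157)

119^(-1) ≡ 95 (mod 157)


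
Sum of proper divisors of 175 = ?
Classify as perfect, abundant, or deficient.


Proper divisors: 1, 5, 7, 25, 35
Sum = 1 + 5 + 7 + 25 + 35 = 73
73 < 175 → deficient

s(175) = 73 (deficient)


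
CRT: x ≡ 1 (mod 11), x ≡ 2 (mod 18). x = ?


M = 11*18 = 198
M1 = M/11 = 18, M2 = M/18 = 11
M1^(-1) mod 11 = 8, M2^(-1) mod 18 = 5
x = 1*18*8 + 2*11*5 = 254
254 mod 198 = 56
Check: 56 mod 11 = 1 ✓, 56 mod 18 = 2 ✓

x ≡ 56 (mod 198)


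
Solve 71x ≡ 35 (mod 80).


GCD(71, 80) = 1, unique solution
a^(-1) mod 80 = 71
x = 71 * 35 mod 80 = 5

x ≡ 5 (mod 80)


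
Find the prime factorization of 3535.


3535 / 5 = 707
707 / 7 = 101
101 / 101 = 1
3535 = 5 × 7 × 101


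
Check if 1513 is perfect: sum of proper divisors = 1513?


Proper divisors of 1513: 1, 17, 89
Sum = 1 + 17 + 89 = 107

No, 1513 is not perfect (107 ≠ 1513)


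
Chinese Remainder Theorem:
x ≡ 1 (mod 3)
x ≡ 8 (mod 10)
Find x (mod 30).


M = 3*10 = 30
M1 = M/3 = 10, M2 = M/10 = 3
M1^(-1) mod 3 = 1, M2^(-1) mod 10 = 7
x = 1*10*1 + 8*3*7 = 178
178 mod 30 = 28
Check: 28 mod 3 = 1 ✓, 28 mod 10 = 8 ✓

x ≡ 28 (mod 30)


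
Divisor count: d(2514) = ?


2514 = 2^1 × 3^1 × 419^1
d(2514) = (1+1) × (1+1) × (1+1) = 8

8 divisors


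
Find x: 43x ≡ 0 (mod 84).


GCD(43, 84) = 1, unique solution
a^(-1) mod 84 = 43
x = 43 * 0 mod 84 = 0

x ≡ 0 (mod 84)


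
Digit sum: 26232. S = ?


2 + 6 + 2 + 3 + 2 = 15


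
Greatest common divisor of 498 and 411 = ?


498 = 1 * 411 + 87
411 = 4 * 87 + 63
87 = 1 * 63 + 24
63 = 2 * 24 + 15
24 = 1 * 15 + 9
15 = 1 * 9 + 6
9 = 1 * 6 + 3
6 = 2 * 3 + 0
GCD = 3


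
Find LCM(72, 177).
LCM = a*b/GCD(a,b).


GCD(72, 177) = 3
LCM = 72*177/3 = 12744/3 = 4248

LCM = 4248


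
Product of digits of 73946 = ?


7 × 3 × 9 × 4 × 6 = 4536


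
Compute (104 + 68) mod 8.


104 + 68 = 172
172 mod 8 = 4


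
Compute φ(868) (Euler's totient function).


868 = 2^2 × 7 × 31
Prime factors: 2, 7, 31
φ(868) = 868 × (1-1/2) × (1-1/7) × (1-1/31)
= 868 × 1/2 × 6/7 × 30/31 = 360

φ(868) = 360


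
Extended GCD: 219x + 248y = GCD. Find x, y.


Tabular extended Euclidean (each row: r = 219*s + 248*t):
r=219, s=1, t=0
r=248, s=0, t=1
q=0: r=219, s=1, t=0   [219*(1) + 248*(0) = 219]
q=1: r=29, s=-1, t=1   [219*(-1) + 248*(1) = 29]
q=7: r=16, s=8, t=-7   [219*(8) + 248*(-7) = 16]
q=1: r=13, s=-9, t=8   [219*(-9) + 248*(8) = 13]
q=1: r=3, s=17, t=-15   [219*(17) + 248*(-15) = 3]
q=4: r=1, s=-77, t=68   [219*(-77) + 248*(68) = 1]
q=3: r=0, s=248, t=-219   [219*(248) + 248*(-219) = 0]
GCD = 1; from the row with r=1: x=-77, y=68
Check: 219*(-77) + 248*(68) = -16863 + 16864 = 1

GCD = 1, x = -77, y = 68


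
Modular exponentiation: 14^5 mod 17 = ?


14^1 mod 17 = 14
14^2 mod 17 = 9
14^3 mod 17 = 7
14^4 mod 17 = 13
14^5 mod 17 = 12


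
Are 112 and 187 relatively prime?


Euclidean algorithm:
187 = 1 * 112 + 75
112 = 1 * 75 + 37
75 = 2 * 37 + 1
37 = 37 * 1 + 0
GCD(112, 187) = 1

Yes, coprime (GCD = 1)


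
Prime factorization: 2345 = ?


2345 / 5 = 469
469 / 7 = 67
67 / 67 = 1
2345 = 5 × 7 × 67


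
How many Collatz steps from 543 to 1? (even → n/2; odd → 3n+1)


543 → 1630 → 815 → 2446 → 1223 → 3670 → 1835 → 5506 → 2753 → 8260 → 4130 → 2065 → 6196 → 3098 → 1549 → 4648 → 2324 → 1162 → 581 → 1744 → 872 → 436 → 218 → 109 → 328 → 164 → 82 → 41 → 124 → 62 → 31 → 94 → 47 → 142 → 71 → 214 → 107 → 322 → 161 → 484 → 242 → 121 → 364 → 182 → 91 → 274 → 137 → 412 → 206 → 103 → 310 → 155 → 466 → 233 → 700 → 350 → 175 → 526 → 263 → 790 → 395 → 1186 → 593 → 1780 → 890 → 445 → 1336 → 668 → 334 → 167 → 502 → 251 → 754 → 377 → 1132 → 566 → 283 → 850 → 425 → 1276 → 638 → 319 → 958 → 479 → 1438 → 719 → 2158 → 1079 → 3238 → 1619 → 4858 → 2429 → 7288 → 3644 → 1822 → 911 → 2734 → 1367 → 4102 → 2051 → 6154 → 3077 → 9232 → 4616 → 2308 → 1154 → 577 → 1732 → 866 → 433 → 1300 → 650 → 325 → 976 → 488 → 244 → 122 → 61 → 184 → 92 → 46 → 23 → 70 → 35 → 106 → 53 → 160 → 80 → 40 → 20 → 10 → 5 → 16 → 8 → 4 → 2 → 1
Total steps = 136

136 steps


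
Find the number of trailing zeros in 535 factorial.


floor(535/5) = 107
floor(535/25) = 21
floor(535/125) = 4
Total = 132

132 trailing zeros


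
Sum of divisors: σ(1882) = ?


Divisors of 1882: 1, 2, 941, 1882
Sum = 1 + 2 + 941 + 1882 = 2826

σ(1882) = 2826


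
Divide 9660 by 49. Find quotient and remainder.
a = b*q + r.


9660 = 49 * 197 + 7
Check: 9653 + 7 = 9660

q = 197, r = 7


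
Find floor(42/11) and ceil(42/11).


42/11 = 3.8182
floor = 3
ceil = 4

floor = 3, ceil = 4


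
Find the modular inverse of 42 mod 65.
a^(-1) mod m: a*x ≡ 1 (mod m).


Use the extended Euclidean algorithm on (65, 42); each row r = 65*s + 42*t:
r=65, s=1, t=0
r=42, s=0, t=1
q=1: r=23, s=1, t=-1   [65*(1) + 42*(-1) = 23]
q=1: r=19, s=-1, t=2   [65*(-1) + 42*(2) = 19]
q=1: r=4, s=2, t=-3   [65*(2) + 42*(-3) = 4]
q=4: r=3, s=-9, t=14   [65*(-9) + 42*(14) = 3]
q=1: r=1, s=11, t=-17   [65*(11) + 42*(-17) = 1]
q=3: r=0, s=-42, t=65   [65*(-42) + 42*(65) = 0]
GCD = 1 with t = -17, so 42*(-17) ≡ 1 (mod 65)
Inverse = -17 mod 65 = 48
Check: 42 * 48 = 2016 ≡ 1 (mod 65)

42^(-1) ≡ 48 (mod 65)


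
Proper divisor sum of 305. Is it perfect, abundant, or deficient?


Proper divisors: 1, 5, 61
Sum = 1 + 5 + 61 = 67
67 < 305 → deficient

s(305) = 67 (deficient)


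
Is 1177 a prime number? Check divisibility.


1177 / 11 = 107 (exact division)
1177 is NOT prime.

No, 1177 is not prime


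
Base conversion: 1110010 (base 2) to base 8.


1110010 (base 2) = 114 (decimal)
114 (decimal) = 162 (base 8)


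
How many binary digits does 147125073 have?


147125073 in base 2 = 1000110001001111001101010001
Number of digits = 28

28 digits (base 2)


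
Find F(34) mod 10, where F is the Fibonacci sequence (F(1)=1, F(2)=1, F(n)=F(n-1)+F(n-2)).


F(k) mod 10 for k=1..34:
1, 1, 2, 3, 5, 8, 3, 1, 4, 5, 9, 4, 3, 7, 0, 7, 7, 4, 1, 5, 6, 1, 7, 8, 5, 3, 8, 1, 9, 0, 9, 9, 8, 7
F(34) mod 10 = 7


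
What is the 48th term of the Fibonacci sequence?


Sequence: 1, 1, 2, 3, 5, 8, 13, 21, 34, 55, 89, 144, 233, 377, 610, 987, 1597, 2584, 4181, 6765, 10946, 17711, 28657, 46368, 75025, 121393, 196418, 317811, 514229, 832040, 1346269, 2178309, 3524578, 5702887, 9227465, 14930352, 24157817, 39088169, 63245986, 102334155, 165580141, 267914296, 433494437, 701408733, 1134903170, 1836311903, 2971215073, 4807526976
F(48) = 4807526976


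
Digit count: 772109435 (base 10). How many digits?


772109435 has 9 digits in base 10
floor(log10(772109435)) + 1 = floor(8.8877) + 1 = 9

9 digits (base 10)


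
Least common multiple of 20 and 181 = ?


GCD(20, 181) = 1
LCM = 20*181/1 = 3620/1 = 3620

LCM = 3620


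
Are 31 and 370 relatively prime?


Euclidean algorithm:
370 = 11 * 31 + 29
31 = 1 * 29 + 2
29 = 14 * 2 + 1
2 = 2 * 1 + 0
GCD(31, 370) = 1

Yes, coprime (GCD = 1)


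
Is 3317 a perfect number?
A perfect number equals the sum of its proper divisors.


Proper divisors of 3317: 1, 31, 107
Sum = 1 + 31 + 107 = 139

No, 3317 is not perfect (139 ≠ 3317)


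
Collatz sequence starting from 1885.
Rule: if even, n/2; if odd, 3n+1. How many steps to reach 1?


1885 → 5656 → 2828 → 1414 → 707 → 2122 → 1061 → 3184 → 1592 → 796 → 398 → 199 → 598 → 299 → 898 → 449 → 1348 → 674 → 337 → 1012 → 506 → 253 → 760 → 380 → 190 → 95 → 286 → 143 → 430 → 215 → 646 → 323 → 970 → 485 → 1456 → 728 → 364 → 182 → 91 → 274 → 137 → 412 → 206 → 103 → 310 → 155 → 466 → 233 → 700 → 350 → 175 → 526 → 263 → 790 → 395 → 1186 → 593 → 1780 → 890 → 445 → 1336 → 668 → 334 → 167 → 502 → 251 → 754 → 377 → 1132 → 566 → 283 → 850 → 425 → 1276 → 638 → 319 → 958 → 479 → 1438 → 719 → 2158 → 1079 → 3238 → 1619 → 4858 → 2429 → 7288 → 3644 → 1822 → 911 → 2734 → 1367 → 4102 → 2051 → 6154 → 3077 → 9232 → 4616 → 2308 → 1154 → 577 → 1732 → 866 → 433 → 1300 → 650 → 325 → 976 → 488 → 244 → 122 → 61 → 184 → 92 → 46 → 23 → 70 → 35 → 106 → 53 → 160 → 80 → 40 → 20 → 10 → 5 → 16 → 8 → 4 → 2 → 1
Total steps = 130

130 steps


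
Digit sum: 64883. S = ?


6 + 4 + 8 + 8 + 3 = 29


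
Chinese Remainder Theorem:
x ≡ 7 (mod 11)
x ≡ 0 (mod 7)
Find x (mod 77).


M = 11*7 = 77
M1 = M/11 = 7, M2 = M/7 = 11
M1^(-1) mod 11 = 8, M2^(-1) mod 7 = 2
x = 7*7*8 + 0*11*2 = 392
392 mod 77 = 7
Check: 7 mod 11 = 7 ✓, 7 mod 7 = 0 ✓

x ≡ 7 (mod 77)


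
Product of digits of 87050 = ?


8 × 7 × 0 × 5 × 0 = 0


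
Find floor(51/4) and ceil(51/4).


51/4 = 12.7500
floor = 12
ceil = 13

floor = 12, ceil = 13


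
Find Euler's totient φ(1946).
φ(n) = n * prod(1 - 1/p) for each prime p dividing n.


1946 = 2 × 7 × 139
Prime factors: 2, 7, 139
φ(1946) = 1946 × (1-1/2) × (1-1/7) × (1-1/139)
= 1946 × 1/2 × 6/7 × 138/139 = 828

φ(1946) = 828


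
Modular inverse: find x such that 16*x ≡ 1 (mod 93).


Use the extended Euclidean algorithm on (93, 16); each row r = 93*s + 16*t:
r=93, s=1, t=0
r=16, s=0, t=1
q=5: r=13, s=1, t=-5   [93*(1) + 16*(-5) = 13]
q=1: r=3, s=-1, t=6   [93*(-1) + 16*(6) = 3]
q=4: r=1, s=5, t=-29   [93*(5) + 16*(-29) = 1]
q=3: r=0, s=-16, t=93   [93*(-16) + 16*(93) = 0]
GCD = 1 with t = -29, so 16*(-29) ≡ 1 (mod 93)
Inverse = -29 mod 93 = 64
Check: 16 * 64 = 1024 ≡ 1 (mod 93)

16^(-1) ≡ 64 (mod 93)


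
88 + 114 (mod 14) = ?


88 + 114 = 202
202 mod 14 = 6


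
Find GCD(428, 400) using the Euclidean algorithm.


428 = 1 * 400 + 28
400 = 14 * 28 + 8
28 = 3 * 8 + 4
8 = 2 * 4 + 0
GCD = 4


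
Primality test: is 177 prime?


177 / 3 = 59 (exact division)
177 is NOT prime.

No, 177 is not prime


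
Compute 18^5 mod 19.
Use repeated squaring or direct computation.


18^1 mod 19 = 18
18^2 mod 19 = 1
18^3 mod 19 = 18
18^4 mod 19 = 1
18^5 mod 19 = 18


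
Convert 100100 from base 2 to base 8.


100100 (base 2) = 36 (decimal)
36 (decimal) = 44 (base 8)


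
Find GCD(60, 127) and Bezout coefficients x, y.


Tabular extended Euclidean (each row: r = 60*s + 127*t):
r=60, s=1, t=0
r=127, s=0, t=1
q=0: r=60, s=1, t=0   [60*(1) + 127*(0) = 60]
q=2: r=7, s=-2, t=1   [60*(-2) + 127*(1) = 7]
q=8: r=4, s=17, t=-8   [60*(17) + 127*(-8) = 4]
q=1: r=3, s=-19, t=9   [60*(-19) + 127*(9) = 3]
q=1: r=1, s=36, t=-17   [60*(36) + 127*(-17) = 1]
q=3: r=0, s=-127, t=60   [60*(-127) + 127*(60) = 0]
GCD = 1; from the row with r=1: x=36, y=-17
Check: 60*(36) + 127*(-17) = 2160 - 2159 = 1

GCD = 1, x = 36, y = -17


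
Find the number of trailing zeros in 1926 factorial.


floor(1926/5) = 385
floor(1926/25) = 77
floor(1926/125) = 15
floor(1926/625) = 3
Total = 480

480 trailing zeros


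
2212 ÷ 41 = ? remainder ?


2212 = 41 * 53 + 39
Check: 2173 + 39 = 2212

q = 53, r = 39


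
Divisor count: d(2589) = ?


2589 = 3^1 × 863^1
d(2589) = (1+1) × (1+1) = 4

4 divisors


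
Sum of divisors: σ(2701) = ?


Divisors of 2701: 1, 37, 73, 2701
Sum = 1 + 37 + 73 + 2701 = 2812

σ(2701) = 2812


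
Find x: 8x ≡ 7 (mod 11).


GCD(8, 11) = 1, unique solution
a^(-1) mod 11 = 7
x = 7 * 7 mod 11 = 5

x ≡ 5 (mod 11)


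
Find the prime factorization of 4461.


4461 / 3 = 1487
1487 / 1487 = 1
4461 = 3 × 1487


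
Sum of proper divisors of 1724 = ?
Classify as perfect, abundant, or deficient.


Proper divisors: 1, 2, 4, 431, 862
Sum = 1 + 2 + 4 + 431 + 862 = 1300
1300 < 1724 → deficient

s(1724) = 1300 (deficient)


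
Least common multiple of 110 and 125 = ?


GCD(110, 125) = 5
LCM = 110*125/5 = 13750/5 = 2750

LCM = 2750


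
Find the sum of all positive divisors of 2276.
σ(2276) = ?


Divisors of 2276: 1, 2, 4, 569, 1138, 2276
Sum = 1 + 2 + 4 + 569 + 1138 + 2276 = 3990

σ(2276) = 3990


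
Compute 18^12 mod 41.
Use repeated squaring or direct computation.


18^1 mod 41 = 18
18^2 mod 41 = 37
18^3 mod 41 = 10
18^4 mod 41 = 16
18^5 mod 41 = 1
18^6 mod 41 = 18
18^7 mod 41 = 37
18^8 mod 41 = 10
18^9 mod 41 = 16
18^10 mod 41 = 1
18^11 mod 41 = 18
18^12 mod 41 = 37


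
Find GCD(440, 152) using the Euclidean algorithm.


440 = 2 * 152 + 136
152 = 1 * 136 + 16
136 = 8 * 16 + 8
16 = 2 * 8 + 0
GCD = 8


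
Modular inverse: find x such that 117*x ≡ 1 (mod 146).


Use the extended Euclidean algorithm on (146, 117); each row r = 146*s + 117*t:
r=146, s=1, t=0
r=117, s=0, t=1
q=1: r=29, s=1, t=-1   [146*(1) + 117*(-1) = 29]
q=4: r=1, s=-4, t=5   [146*(-4) + 117*(5) = 1]
q=29: r=0, s=117, t=-146   [146*(117) + 117*(-146) = 0]
GCD = 1 with t = 5, so 117*(5) ≡ 1 (mod 146)
Inverse = 5 mod 146 = 5
Check: 117 * 5 = 585 ≡ 1 (mod 146)

117^(-1) ≡ 5 (mod 146)


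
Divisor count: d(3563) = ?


3563 = 7^1 × 509^1
d(3563) = (1+1) × (1+1) = 4

4 divisors


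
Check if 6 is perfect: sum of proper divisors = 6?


Proper divisors of 6: 1, 2, 3
Sum = 1 + 2 + 3 = 6

Yes, 6 is perfect (6 = 6)


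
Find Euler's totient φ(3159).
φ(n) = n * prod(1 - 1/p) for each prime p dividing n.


3159 = 3^5 × 13
Prime factors: 3, 13
φ(3159) = 3159 × (1-1/3) × (1-1/13)
= 3159 × 2/3 × 12/13 = 1944

φ(3159) = 1944


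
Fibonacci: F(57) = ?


Sequence: 1, 1, 2, 3, 5, 8, 13, 21, 34, 55, 89, 144, 233, 377, 610, 987, 1597, 2584, 4181, 6765, 10946, 17711, 28657, 46368, 75025, 121393, 196418, 317811, 514229, 832040, 1346269, 2178309, 3524578, 5702887, 9227465, 14930352, 24157817, 39088169, 63245986, 102334155, 165580141, 267914296, 433494437, 701408733, 1134903170, 1836311903, 2971215073, 4807526976, 7778742049, 12586269025, 20365011074, 32951280099, 53316291173, 86267571272, 139583862445, 225851433717, 365435296162
F(57) = 365435296162


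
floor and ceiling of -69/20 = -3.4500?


-69/20 = -3.4500
floor = -4
ceil = -3

floor = -4, ceil = -3


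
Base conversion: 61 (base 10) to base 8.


61 (base 10) = 61 (decimal)
61 (decimal) = 75 (base 8)


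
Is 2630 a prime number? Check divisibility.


2630 / 2 = 1315 (exact division)
2630 is NOT prime.

No, 2630 is not prime


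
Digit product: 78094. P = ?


7 × 8 × 0 × 9 × 4 = 0


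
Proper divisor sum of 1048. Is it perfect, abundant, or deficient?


Proper divisors: 1, 2, 4, 8, 131, 262, 524
Sum = 1 + 2 + 4 + 8 + 131 + 262 + 524 = 932
932 < 1048 → deficient

s(1048) = 932 (deficient)


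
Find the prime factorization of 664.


664 / 2 = 332
332 / 2 = 166
166 / 2 = 83
83 / 83 = 1
664 = 2^3 × 83


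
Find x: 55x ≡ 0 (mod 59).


GCD(55, 59) = 1, unique solution
a^(-1) mod 59 = 44
x = 44 * 0 mod 59 = 0

x ≡ 0 (mod 59)


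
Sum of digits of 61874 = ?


6 + 1 + 8 + 7 + 4 = 26


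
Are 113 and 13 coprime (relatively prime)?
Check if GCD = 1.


Euclidean algorithm:
113 = 8 * 13 + 9
13 = 1 * 9 + 4
9 = 2 * 4 + 1
4 = 4 * 1 + 0
GCD(113, 13) = 1

Yes, coprime (GCD = 1)


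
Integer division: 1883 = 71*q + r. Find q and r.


1883 = 71 * 26 + 37
Check: 1846 + 37 = 1883

q = 26, r = 37


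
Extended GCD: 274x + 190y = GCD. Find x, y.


Tabular extended Euclidean (each row: r = 274*s + 190*t):
r=274, s=1, t=0
r=190, s=0, t=1
q=1: r=84, s=1, t=-1   [274*(1) + 190*(-1) = 84]
q=2: r=22, s=-2, t=3   [274*(-2) + 190*(3) = 22]
q=3: r=18, s=7, t=-10   [274*(7) + 190*(-10) = 18]
q=1: r=4, s=-9, t=13   [274*(-9) + 190*(13) = 4]
q=4: r=2, s=43, t=-62   [274*(43) + 190*(-62) = 2]
q=2: r=0, s=-95, t=137   [274*(-95) + 190*(137) = 0]
GCD = 2; from the row with r=2: x=43, y=-62
Check: 274*(43) + 190*(-62) = 11782 - 11780 = 2

GCD = 2, x = 43, y = -62


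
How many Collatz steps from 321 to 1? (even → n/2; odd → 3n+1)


321 → 964 → 482 → 241 → 724 → 362 → 181 → 544 → 272 → 136 → 68 → 34 → 17 → 52 → 26 → 13 → 40 → 20 → 10 → 5 → 16 → 8 → 4 → 2 → 1
Total steps = 24

24 steps


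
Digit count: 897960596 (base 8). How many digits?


897960596 in base 8 = 6541345224
Number of digits = 10

10 digits (base 8)


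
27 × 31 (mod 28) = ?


27 × 31 = 837
837 mod 28 = 25


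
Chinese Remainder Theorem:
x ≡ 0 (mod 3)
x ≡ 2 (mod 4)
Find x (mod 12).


M = 3*4 = 12
M1 = M/3 = 4, M2 = M/4 = 3
M1^(-1) mod 3 = 1, M2^(-1) mod 4 = 3
x = 0*4*1 + 2*3*3 = 18
18 mod 12 = 6
Check: 6 mod 3 = 0 ✓, 6 mod 4 = 2 ✓

x ≡ 6 (mod 12)


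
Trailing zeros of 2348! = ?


floor(2348/5) = 469
floor(2348/25) = 93
floor(2348/125) = 18
floor(2348/625) = 3
Total = 583

583 trailing zeros


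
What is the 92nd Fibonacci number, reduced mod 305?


F(k) mod 305 for k=1..92:
1, 1, 2, 3, 5, 8, 13, 21, 34, 55, 89, 144, 233, 72, 0, 72, 72, 144, 216, 55, 271, 21, 292, 8, 300, 3, 303, 1, 304, 0, 304, 304, 303, 302, 300, 297, 292, 284, 271, 250, 216, 161, 72, 233, 0, 233, 233, 161, 89, 250, 34, 284, 13, 297, 5, 302, 2, 304, 1, 0, 1, 1, 2, 3, 5, 8, 13, 21, 34, 55, 89, 144, 233, 72, 0, 72, 72, 144, 216, 55, 271, 21, 292, 8, 300, 3, 303, 1, 304, 0, 304, 304
F(92) mod 305 = 304


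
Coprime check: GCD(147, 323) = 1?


Euclidean algorithm:
323 = 2 * 147 + 29
147 = 5 * 29 + 2
29 = 14 * 2 + 1
2 = 2 * 1 + 0
GCD(147, 323) = 1

Yes, coprime (GCD = 1)


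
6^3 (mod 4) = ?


6^1 mod 4 = 2
6^2 mod 4 = 0
6^3 mod 4 = 0


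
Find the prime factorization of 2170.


2170 / 2 = 1085
1085 / 5 = 217
217 / 7 = 31
31 / 31 = 1
2170 = 2 × 5 × 7 × 31


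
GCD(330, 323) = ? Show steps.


330 = 1 * 323 + 7
323 = 46 * 7 + 1
7 = 7 * 1 + 0
GCD = 1


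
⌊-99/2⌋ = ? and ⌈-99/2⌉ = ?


-99/2 = -49.5000
floor = -50
ceil = -49

floor = -50, ceil = -49


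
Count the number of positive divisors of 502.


502 = 2^1 × 251^1
d(502) = (1+1) × (1+1) = 4

4 divisors


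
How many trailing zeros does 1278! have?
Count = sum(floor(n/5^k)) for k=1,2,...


floor(1278/5) = 255
floor(1278/25) = 51
floor(1278/125) = 10
floor(1278/625) = 2
Total = 318

318 trailing zeros


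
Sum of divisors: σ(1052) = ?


Divisors of 1052: 1, 2, 4, 263, 526, 1052
Sum = 1 + 2 + 4 + 263 + 526 + 1052 = 1848

σ(1052) = 1848


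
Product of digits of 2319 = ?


2 × 3 × 1 × 9 = 54


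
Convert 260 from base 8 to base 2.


260 (base 8) = 176 (decimal)
176 (decimal) = 10110000 (base 2)


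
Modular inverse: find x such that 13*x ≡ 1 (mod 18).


Use the extended Euclidean algorithm on (18, 13); each row r = 18*s + 13*t:
r=18, s=1, t=0
r=13, s=0, t=1
q=1: r=5, s=1, t=-1   [18*(1) + 13*(-1) = 5]
q=2: r=3, s=-2, t=3   [18*(-2) + 13*(3) = 3]
q=1: r=2, s=3, t=-4   [18*(3) + 13*(-4) = 2]
q=1: r=1, s=-5, t=7   [18*(-5) + 13*(7) = 1]
q=2: r=0, s=13, t=-18   [18*(13) + 13*(-18) = 0]
GCD = 1 with t = 7, so 13*(7) ≡ 1 (mod 18)
Inverse = 7 mod 18 = 7
Check: 13 * 7 = 91 ≡ 1 (mod 18)

13^(-1) ≡ 7 (mod 18)


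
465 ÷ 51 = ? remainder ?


465 = 51 * 9 + 6
Check: 459 + 6 = 465

q = 9, r = 6


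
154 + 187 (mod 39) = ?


154 + 187 = 341
341 mod 39 = 29


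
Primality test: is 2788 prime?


2788 / 2 = 1394 (exact division)
2788 is NOT prime.

No, 2788 is not prime


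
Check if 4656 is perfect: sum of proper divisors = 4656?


Proper divisors of 4656: 1, 2, 3, 4, 6, 8, 12, 16, 24, 48, 97, 194, 291, 388, 582, 776, 1164, 1552, 2328
Sum = 1 + 2 + 3 + 4 + 6 + 8 + 12 + 16 + 24 + 48 + 97 + 194 + 291 + 388 + 582 + 776 + 1164 + 1552 + 2328 = 7496

No, 4656 is not perfect (7496 ≠ 4656)


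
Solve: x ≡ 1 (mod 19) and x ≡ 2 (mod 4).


M = 19*4 = 76
M1 = M/19 = 4, M2 = M/4 = 19
M1^(-1) mod 19 = 5, M2^(-1) mod 4 = 3
x = 1*4*5 + 2*19*3 = 134
134 mod 76 = 58
Check: 58 mod 19 = 1 ✓, 58 mod 4 = 2 ✓

x ≡ 58 (mod 76)


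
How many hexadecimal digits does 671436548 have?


671436548 in base 16 = 28054F04
Number of digits = 8

8 digits (base 16)


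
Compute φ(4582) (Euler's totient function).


4582 = 2 × 29 × 79
Prime factors: 2, 29, 79
φ(4582) = 4582 × (1-1/2) × (1-1/29) × (1-1/79)
= 4582 × 1/2 × 28/29 × 78/79 = 2184

φ(4582) = 2184


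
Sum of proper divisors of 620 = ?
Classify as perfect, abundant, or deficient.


Proper divisors: 1, 2, 4, 5, 10, 20, 31, 62, 124, 155, 310
Sum = 1 + 2 + 4 + 5 + 10 + 20 + 31 + 62 + 124 + 155 + 310 = 724
724 > 620 → abundant

s(620) = 724 (abundant)


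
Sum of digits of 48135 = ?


4 + 8 + 1 + 3 + 5 = 21


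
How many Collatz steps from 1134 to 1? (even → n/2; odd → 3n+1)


1134 → 567 → 1702 → 851 → 2554 → 1277 → 3832 → 1916 → 958 → 479 → 1438 → 719 → 2158 → 1079 → 3238 → 1619 → 4858 → 2429 → 7288 → 3644 → 1822 → 911 → 2734 → 1367 → 4102 → 2051 → 6154 → 3077 → 9232 → 4616 → 2308 → 1154 → 577 → 1732 → 866 → 433 → 1300 → 650 → 325 → 976 → 488 → 244 → 122 → 61 → 184 → 92 → 46 → 23 → 70 → 35 → 106 → 53 → 160 → 80 → 40 → 20 → 10 → 5 → 16 → 8 → 4 → 2 → 1
Total steps = 62

62 steps


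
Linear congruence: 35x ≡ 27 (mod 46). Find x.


GCD(35, 46) = 1, unique solution
a^(-1) mod 46 = 25
x = 25 * 27 mod 46 = 31

x ≡ 31 (mod 46)


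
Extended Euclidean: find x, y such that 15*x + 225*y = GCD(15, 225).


Tabular extended Euclidean (each row: r = 15*s + 225*t):
r=15, s=1, t=0
r=225, s=0, t=1
q=0: r=15, s=1, t=0   [15*(1) + 225*(0) = 15]
q=15: r=0, s=-15, t=1   [15*(-15) + 225*(1) = 0]
GCD = 15; from the row with r=15: x=1, y=0
Check: 15*(1) + 225*(0) = 15 + 0 = 15

GCD = 15, x = 1, y = 0


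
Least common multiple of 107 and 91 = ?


GCD(107, 91) = 1
LCM = 107*91/1 = 9737/1 = 9737

LCM = 9737


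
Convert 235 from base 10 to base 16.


235 (base 10) = 235 (decimal)
235 (decimal) = EB (base 16)


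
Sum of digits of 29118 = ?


2 + 9 + 1 + 1 + 8 = 21


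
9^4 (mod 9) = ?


9^1 mod 9 = 0
9^2 mod 9 = 0
9^3 mod 9 = 0
9^4 mod 9 = 0


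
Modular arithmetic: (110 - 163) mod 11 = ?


110 - 163 = -53
-53 mod 11 = 2


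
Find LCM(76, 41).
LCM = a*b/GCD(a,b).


GCD(76, 41) = 1
LCM = 76*41/1 = 3116/1 = 3116

LCM = 3116


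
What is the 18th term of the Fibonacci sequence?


Sequence: 1, 1, 2, 3, 5, 8, 13, 21, 34, 55, 89, 144, 233, 377, 610, 987, 1597, 2584
F(18) = 2584


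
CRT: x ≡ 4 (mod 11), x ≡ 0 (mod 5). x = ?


M = 11*5 = 55
M1 = M/11 = 5, M2 = M/5 = 11
M1^(-1) mod 11 = 9, M2^(-1) mod 5 = 1
x = 4*5*9 + 0*11*1 = 180
180 mod 55 = 15
Check: 15 mod 11 = 4 ✓, 15 mod 5 = 0 ✓

x ≡ 15 (mod 55)


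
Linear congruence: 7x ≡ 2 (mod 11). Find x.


GCD(7, 11) = 1, unique solution
a^(-1) mod 11 = 8
x = 8 * 2 mod 11 = 5

x ≡ 5 (mod 11)


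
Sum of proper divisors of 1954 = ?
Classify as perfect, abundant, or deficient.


Proper divisors: 1, 2, 977
Sum = 1 + 2 + 977 = 980
980 < 1954 → deficient

s(1954) = 980 (deficient)


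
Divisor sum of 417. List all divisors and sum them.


Divisors of 417: 1, 3, 139, 417
Sum = 1 + 3 + 139 + 417 = 560

σ(417) = 560


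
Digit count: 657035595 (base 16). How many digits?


657035595 in base 16 = 2729914B
Number of digits = 8

8 digits (base 16)


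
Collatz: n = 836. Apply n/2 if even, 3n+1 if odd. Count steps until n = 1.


836 → 418 → 209 → 628 → 314 → 157 → 472 → 236 → 118 → 59 → 178 → 89 → 268 → 134 → 67 → 202 → 101 → 304 → 152 → 76 → 38 → 19 → 58 → 29 → 88 → 44 → 22 → 11 → 34 → 17 → 52 → 26 → 13 → 40 → 20 → 10 → 5 → 16 → 8 → 4 → 2 → 1
Total steps = 41

41 steps


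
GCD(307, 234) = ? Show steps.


307 = 1 * 234 + 73
234 = 3 * 73 + 15
73 = 4 * 15 + 13
15 = 1 * 13 + 2
13 = 6 * 2 + 1
2 = 2 * 1 + 0
GCD = 1


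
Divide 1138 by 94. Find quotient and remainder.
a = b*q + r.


1138 = 94 * 12 + 10
Check: 1128 + 10 = 1138

q = 12, r = 10


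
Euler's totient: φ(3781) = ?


3781 = 19 × 199
Prime factors: 19, 199
φ(3781) = 3781 × (1-1/19) × (1-1/199)
= 3781 × 18/19 × 198/199 = 3564

φ(3781) = 3564


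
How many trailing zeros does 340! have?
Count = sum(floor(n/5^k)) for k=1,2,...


floor(340/5) = 68
floor(340/25) = 13
floor(340/125) = 2
Total = 83

83 trailing zeros


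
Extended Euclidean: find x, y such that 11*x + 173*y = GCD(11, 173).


Tabular extended Euclidean (each row: r = 11*s + 173*t):
r=11, s=1, t=0
r=173, s=0, t=1
q=0: r=11, s=1, t=0   [11*(1) + 173*(0) = 11]
q=15: r=8, s=-15, t=1   [11*(-15) + 173*(1) = 8]
q=1: r=3, s=16, t=-1   [11*(16) + 173*(-1) = 3]
q=2: r=2, s=-47, t=3   [11*(-47) + 173*(3) = 2]
q=1: r=1, s=63, t=-4   [11*(63) + 173*(-4) = 1]
q=2: r=0, s=-173, t=11   [11*(-173) + 173*(11) = 0]
GCD = 1; from the row with r=1: x=63, y=-4
Check: 11*(63) + 173*(-4) = 693 - 692 = 1

GCD = 1, x = 63, y = -4


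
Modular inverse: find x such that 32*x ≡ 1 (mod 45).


Use the extended Euclidean algorithm on (45, 32); each row r = 45*s + 32*t:
r=45, s=1, t=0
r=32, s=0, t=1
q=1: r=13, s=1, t=-1   [45*(1) + 32*(-1) = 13]
q=2: r=6, s=-2, t=3   [45*(-2) + 32*(3) = 6]
q=2: r=1, s=5, t=-7   [45*(5) + 32*(-7) = 1]
q=6: r=0, s=-32, t=45   [45*(-32) + 32*(45) = 0]
GCD = 1 with t = -7, so 32*(-7) ≡ 1 (mod 45)
Inverse = -7 mod 45 = 38
Check: 32 * 38 = 1216 ≡ 1 (mod 45)

32^(-1) ≡ 38 (mod 45)


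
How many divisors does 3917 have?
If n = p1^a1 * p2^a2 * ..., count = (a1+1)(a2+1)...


3917 = 3917^1
d(3917) = (1+1) = 2

2 divisors


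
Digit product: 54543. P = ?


5 × 4 × 5 × 4 × 3 = 1200


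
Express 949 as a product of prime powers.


949 / 13 = 73
73 / 73 = 1
949 = 13 × 73


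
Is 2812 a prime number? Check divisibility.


2812 / 2 = 1406 (exact division)
2812 is NOT prime.

No, 2812 is not prime


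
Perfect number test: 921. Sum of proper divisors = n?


Proper divisors of 921: 1, 3, 307
Sum = 1 + 3 + 307 = 311

No, 921 is not perfect (311 ≠ 921)


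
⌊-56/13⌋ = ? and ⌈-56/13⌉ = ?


-56/13 = -4.3077
floor = -5
ceil = -4

floor = -5, ceil = -4


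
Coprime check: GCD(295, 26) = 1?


Euclidean algorithm:
295 = 11 * 26 + 9
26 = 2 * 9 + 8
9 = 1 * 8 + 1
8 = 8 * 1 + 0
GCD(295, 26) = 1

Yes, coprime (GCD = 1)


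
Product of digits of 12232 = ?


1 × 2 × 2 × 3 × 2 = 24


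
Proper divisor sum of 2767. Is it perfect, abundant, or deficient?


Proper divisors: 1
Sum = 1 = 1
1 < 2767 → deficient

s(2767) = 1 (deficient)


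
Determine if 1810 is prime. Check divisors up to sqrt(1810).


1810 / 2 = 905 (exact division)
1810 is NOT prime.

No, 1810 is not prime


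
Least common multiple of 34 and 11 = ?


GCD(34, 11) = 1
LCM = 34*11/1 = 374/1 = 374

LCM = 374


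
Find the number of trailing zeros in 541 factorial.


floor(541/5) = 108
floor(541/25) = 21
floor(541/125) = 4
Total = 133

133 trailing zeros


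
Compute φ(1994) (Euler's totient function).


1994 = 2 × 997
Prime factors: 2, 997
φ(1994) = 1994 × (1-1/2) × (1-1/997)
= 1994 × 1/2 × 996/997 = 996

φ(1994) = 996


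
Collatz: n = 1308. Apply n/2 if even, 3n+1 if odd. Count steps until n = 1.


1308 → 654 → 327 → 982 → 491 → 1474 → 737 → 2212 → 1106 → 553 → 1660 → 830 → 415 → 1246 → 623 → 1870 → 935 → 2806 → 1403 → 4210 → 2105 → 6316 → 3158 → 1579 → 4738 → 2369 → 7108 → 3554 → 1777 → 5332 → 2666 → 1333 → 4000 → 2000 → 1000 → 500 → 250 → 125 → 376 → 188 → 94 → 47 → 142 → 71 → 214 → 107 → 322 → 161 → 484 → 242 → 121 → 364 → 182 → 91 → 274 → 137 → 412 → 206 → 103 → 310 → 155 → 466 → 233 → 700 → 350 → 175 → 526 → 263 → 790 → 395 → 1186 → 593 → 1780 → 890 → 445 → 1336 → 668 → 334 → 167 → 502 → 251 → 754 → 377 → 1132 → 566 → 283 → 850 → 425 → 1276 → 638 → 319 → 958 → 479 → 1438 → 719 → 2158 → 1079 → 3238 → 1619 → 4858 → 2429 → 7288 → 3644 → 1822 → 911 → 2734 → 1367 → 4102 → 2051 → 6154 → 3077 → 9232 → 4616 → 2308 → 1154 → 577 → 1732 → 866 → 433 → 1300 → 650 → 325 → 976 → 488 → 244 → 122 → 61 → 184 → 92 → 46 → 23 → 70 → 35 → 106 → 53 → 160 → 80 → 40 → 20 → 10 → 5 → 16 → 8 → 4 → 2 → 1
Total steps = 145

145 steps


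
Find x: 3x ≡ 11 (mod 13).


GCD(3, 13) = 1, unique solution
a^(-1) mod 13 = 9
x = 9 * 11 mod 13 = 8

x ≡ 8 (mod 13)


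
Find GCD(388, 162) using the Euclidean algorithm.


388 = 2 * 162 + 64
162 = 2 * 64 + 34
64 = 1 * 34 + 30
34 = 1 * 30 + 4
30 = 7 * 4 + 2
4 = 2 * 2 + 0
GCD = 2


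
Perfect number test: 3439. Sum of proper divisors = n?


Proper divisors of 3439: 1, 19, 181
Sum = 1 + 19 + 181 = 201

No, 3439 is not perfect (201 ≠ 3439)


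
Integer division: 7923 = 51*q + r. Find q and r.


7923 = 51 * 155 + 18
Check: 7905 + 18 = 7923

q = 155, r = 18


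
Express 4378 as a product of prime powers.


4378 / 2 = 2189
2189 / 11 = 199
199 / 199 = 1
4378 = 2 × 11 × 199


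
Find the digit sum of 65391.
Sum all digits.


6 + 5 + 3 + 9 + 1 = 24


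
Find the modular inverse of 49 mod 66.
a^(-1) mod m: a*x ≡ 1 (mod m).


Use the extended Euclidean algorithm on (66, 49); each row r = 66*s + 49*t:
r=66, s=1, t=0
r=49, s=0, t=1
q=1: r=17, s=1, t=-1   [66*(1) + 49*(-1) = 17]
q=2: r=15, s=-2, t=3   [66*(-2) + 49*(3) = 15]
q=1: r=2, s=3, t=-4   [66*(3) + 49*(-4) = 2]
q=7: r=1, s=-23, t=31   [66*(-23) + 49*(31) = 1]
q=2: r=0, s=49, t=-66   [66*(49) + 49*(-66) = 0]
GCD = 1 with t = 31, so 49*(31) ≡ 1 (mod 66)
Inverse = 31 mod 66 = 31
Check: 49 * 31 = 1519 ≡ 1 (mod 66)

49^(-1) ≡ 31 (mod 66)


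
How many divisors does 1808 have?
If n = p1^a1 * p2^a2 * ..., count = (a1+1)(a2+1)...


1808 = 2^4 × 113^1
d(1808) = (4+1) × (1+1) = 10

10 divisors


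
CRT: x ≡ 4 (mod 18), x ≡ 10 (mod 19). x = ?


M = 18*19 = 342
M1 = M/18 = 19, M2 = M/19 = 18
M1^(-1) mod 18 = 1, M2^(-1) mod 19 = 18
x = 4*19*1 + 10*18*18 = 3316
3316 mod 342 = 238
Check: 238 mod 18 = 4 ✓, 238 mod 19 = 10 ✓

x ≡ 238 (mod 342)


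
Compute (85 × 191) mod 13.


85 × 191 = 16235
16235 mod 13 = 11


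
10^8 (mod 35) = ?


10^1 mod 35 = 10
10^2 mod 35 = 30
10^3 mod 35 = 20
10^4 mod 35 = 25
10^5 mod 35 = 5
10^6 mod 35 = 15
10^7 mod 35 = 10
10^8 mod 35 = 30


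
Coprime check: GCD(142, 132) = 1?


Euclidean algorithm:
142 = 1 * 132 + 10
132 = 13 * 10 + 2
10 = 5 * 2 + 0
GCD(142, 132) = 2

No, not coprime (GCD = 2)


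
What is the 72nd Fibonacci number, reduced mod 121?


F(k) mod 121 for k=1..72:
1, 1, 2, 3, 5, 8, 13, 21, 34, 55, 89, 23, 112, 14, 5, 19, 24, 43, 67, 110, 56, 45, 101, 25, 5, 30, 35, 65, 100, 44, 23, 67, 90, 36, 5, 41, 46, 87, 12, 99, 111, 89, 79, 47, 5, 52, 57, 109, 45, 33, 78, 111, 68, 58, 5, 63, 68, 10, 78, 88, 45, 12, 57, 69, 5, 74, 79, 32, 111, 22, 12, 34
F(72) mod 121 = 34


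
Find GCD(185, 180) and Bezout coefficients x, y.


Tabular extended Euclidean (each row: r = 185*s + 180*t):
r=185, s=1, t=0
r=180, s=0, t=1
q=1: r=5, s=1, t=-1   [185*(1) + 180*(-1) = 5]
q=36: r=0, s=-36, t=37   [185*(-36) + 180*(37) = 0]
GCD = 5; from the row with r=5: x=1, y=-1
Check: 185*(1) + 180*(-1) = 185 - 180 = 5

GCD = 5, x = 1, y = -1


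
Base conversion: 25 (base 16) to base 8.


25 (base 16) = 37 (decimal)
37 (decimal) = 45 (base 8)


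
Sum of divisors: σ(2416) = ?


Divisors of 2416: 1, 2, 4, 8, 16, 151, 302, 604, 1208, 2416
Sum = 1 + 2 + 4 + 8 + 16 + 151 + 302 + 604 + 1208 + 2416 = 4712

σ(2416) = 4712


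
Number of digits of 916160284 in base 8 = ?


916160284 in base 8 = 6646677434
Number of digits = 10

10 digits (base 8)


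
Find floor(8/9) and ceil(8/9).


8/9 = 0.8889
floor = 0
ceil = 1

floor = 0, ceil = 1


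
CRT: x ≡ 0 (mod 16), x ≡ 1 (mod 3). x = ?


M = 16*3 = 48
M1 = M/16 = 3, M2 = M/3 = 16
M1^(-1) mod 16 = 11, M2^(-1) mod 3 = 1
x = 0*3*11 + 1*16*1 = 16
16 mod 48 = 16
Check: 16 mod 16 = 0 ✓, 16 mod 3 = 1 ✓

x ≡ 16 (mod 48)


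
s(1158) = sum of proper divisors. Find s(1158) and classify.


Proper divisors: 1, 2, 3, 6, 193, 386, 579
Sum = 1 + 2 + 3 + 6 + 193 + 386 + 579 = 1170
1170 > 1158 → abundant

s(1158) = 1170 (abundant)


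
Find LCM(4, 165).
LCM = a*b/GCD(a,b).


GCD(4, 165) = 1
LCM = 4*165/1 = 660/1 = 660

LCM = 660


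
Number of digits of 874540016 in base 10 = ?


874540016 has 9 digits in base 10
floor(log10(874540016)) + 1 = floor(8.9418) + 1 = 9

9 digits (base 10)


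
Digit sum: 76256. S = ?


7 + 6 + 2 + 5 + 6 = 26


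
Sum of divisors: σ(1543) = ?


Divisors of 1543: 1, 1543
Sum = 1 + 1543 = 1544

σ(1543) = 1544


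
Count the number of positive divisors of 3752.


3752 = 2^3 × 7^1 × 67^1
d(3752) = (3+1) × (1+1) × (1+1) = 16

16 divisors


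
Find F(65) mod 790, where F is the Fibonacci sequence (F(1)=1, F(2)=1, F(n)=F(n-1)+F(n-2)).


F(k) mod 790 for k=1..65:
1, 1, 2, 3, 5, 8, 13, 21, 34, 55, 89, 144, 233, 377, 610, 197, 17, 214, 231, 445, 676, 331, 217, 548, 765, 523, 498, 231, 729, 170, 109, 279, 388, 667, 265, 142, 407, 549, 166, 715, 91, 16, 107, 123, 230, 353, 583, 146, 729, 85, 24, 109, 133, 242, 375, 617, 202, 29, 231, 260, 491, 751, 452, 413, 75
F(65) mod 790 = 75
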